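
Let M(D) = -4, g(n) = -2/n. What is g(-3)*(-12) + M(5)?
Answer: -12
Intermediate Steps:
g(-3)*(-12) + M(5) = -2/(-3)*(-12) - 4 = -2*(-⅓)*(-12) - 4 = (⅔)*(-12) - 4 = -8 - 4 = -12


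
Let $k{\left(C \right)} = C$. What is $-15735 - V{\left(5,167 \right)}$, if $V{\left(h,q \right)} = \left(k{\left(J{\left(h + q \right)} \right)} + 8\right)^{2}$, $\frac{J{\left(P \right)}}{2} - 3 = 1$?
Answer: $-15991$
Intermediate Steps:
$J{\left(P \right)} = 8$ ($J{\left(P \right)} = 6 + 2 \cdot 1 = 6 + 2 = 8$)
$V{\left(h,q \right)} = 256$ ($V{\left(h,q \right)} = \left(8 + 8\right)^{2} = 16^{2} = 256$)
$-15735 - V{\left(5,167 \right)} = -15735 - 256 = -15991$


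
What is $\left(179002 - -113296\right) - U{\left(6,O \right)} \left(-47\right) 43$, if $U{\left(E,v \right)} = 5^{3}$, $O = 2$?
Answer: $544923$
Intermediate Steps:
$U{\left(E,v \right)} = 125$
$\left(179002 - -113296\right) - U{\left(6,O \right)} \left(-47\right) 43 = \left(179002 - -113296\right) - 125 \left(-47\right) 43 = \left(179002 + 113296\right) - \left(-5875\right) 43 = 292298 - -252625 = 292298 + 252625 = 544923$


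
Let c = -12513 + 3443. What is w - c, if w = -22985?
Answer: -13915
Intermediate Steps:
c = -9070
w - c = -22985 - 1*(-9070) = -22985 + 9070 = -13915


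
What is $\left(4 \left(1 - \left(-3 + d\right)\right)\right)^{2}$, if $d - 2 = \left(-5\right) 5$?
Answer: $11664$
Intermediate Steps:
$d = -23$ ($d = 2 - 25 = -23$)
$\left(4 \left(1 - \left(-3 + d\right)\right)\right)^{2} = \left(4 \left(1 + \left(3 - -23\right)\right)\right)^{2} = \left(4 \left(1 + \left(3 + 23\right)\right)\right)^{2} = \left(4 \left(1 + 26\right)\right)^{2} = \left(4 \cdot 27\right)^{2} = 108^{2} = 11664$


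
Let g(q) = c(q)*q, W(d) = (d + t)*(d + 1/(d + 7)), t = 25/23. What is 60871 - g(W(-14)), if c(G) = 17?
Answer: 9300380/161 ≈ 57766.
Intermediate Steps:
t = 25/23 (t = 25*(1/23) = 25/23 ≈ 1.0870)
W(d) = (25/23 + d)*(d + 1/(7 + d)) (W(d) = (d + 25/23)*(d + 1/(d + 7)) = (25/23 + d)*(d + 1/(7 + d)))
g(q) = 17*q
60871 - g(W(-14)) = 60871 - 17*(25 + 23*(-14)³ + 186*(-14)² + 198*(-14))/(23*(7 - 14)) = 60871 - 17*(1/23)*(25 + 23*(-2744) + 186*196 - 2772)/(-7) = 60871 - 17*(1/23)*(-⅐)*(25 - 63112 + 36456 - 2772) = 60871 - 17*(1/23)*(-⅐)*(-29403) = 60871 - 17*29403/161 = 60871 - 1*499851/161 = 60871 - 499851/161 = 9300380/161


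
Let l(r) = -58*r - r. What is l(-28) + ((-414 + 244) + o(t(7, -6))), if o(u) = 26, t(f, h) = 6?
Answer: 1508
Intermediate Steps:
l(r) = -59*r
l(-28) + ((-414 + 244) + o(t(7, -6))) = -59*(-28) + ((-414 + 244) + 26) = 1652 + (-170 + 26) = 1652 - 144 = 1508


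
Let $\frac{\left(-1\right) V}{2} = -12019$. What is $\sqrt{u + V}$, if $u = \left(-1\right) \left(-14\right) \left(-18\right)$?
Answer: $\sqrt{23786} \approx 154.23$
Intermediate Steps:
$u = -252$ ($u = 14 \left(-18\right) = -252$)
$V = 24038$ ($V = \left(-2\right) \left(-12019\right) = 24038$)
$\sqrt{u + V} = \sqrt{-252 + 24038} = \sqrt{23786}$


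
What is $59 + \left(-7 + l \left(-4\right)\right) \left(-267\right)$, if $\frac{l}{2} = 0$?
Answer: $1928$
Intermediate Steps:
$l = 0$ ($l = 2 \cdot 0 = 0$)
$59 + \left(-7 + l \left(-4\right)\right) \left(-267\right) = 59 + \left(-7 + 0 \left(-4\right)\right) \left(-267\right) = 59 + \left(-7 + 0\right) \left(-267\right) = 59 - -1869 = 59 + 1869 = 1928$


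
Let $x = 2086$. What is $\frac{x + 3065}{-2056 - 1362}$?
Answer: $- \frac{5151}{3418} \approx -1.507$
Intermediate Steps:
$\frac{x + 3065}{-2056 - 1362} = \frac{2086 + 3065}{-2056 - 1362} = \frac{5151}{-3418} = 5151 \left(- \frac{1}{3418}\right) = - \frac{5151}{3418}$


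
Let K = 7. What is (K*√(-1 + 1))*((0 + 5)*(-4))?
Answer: 0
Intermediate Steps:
(K*√(-1 + 1))*((0 + 5)*(-4)) = (7*√(-1 + 1))*((0 + 5)*(-4)) = (7*√0)*(5*(-4)) = (7*0)*(-20) = 0*(-20) = 0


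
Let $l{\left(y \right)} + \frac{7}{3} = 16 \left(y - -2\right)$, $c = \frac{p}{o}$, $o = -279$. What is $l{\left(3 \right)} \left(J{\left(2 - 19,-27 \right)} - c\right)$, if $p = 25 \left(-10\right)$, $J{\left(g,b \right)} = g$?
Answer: $- \frac{1163369}{837} \approx -1389.9$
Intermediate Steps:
$p = -250$
$c = \frac{250}{279}$ ($c = - \frac{250}{-279} = \left(-250\right) \left(- \frac{1}{279}\right) = \frac{250}{279} \approx 0.89606$)
$l{\left(y \right)} = \frac{89}{3} + 16 y$ ($l{\left(y \right)} = - \frac{7}{3} + 16 \left(y - -2\right) = - \frac{7}{3} + 16 \left(y + \left(-1 + 3\right)\right) = - \frac{7}{3} + 16 \left(y + 2\right) = - \frac{7}{3} + 16 \left(2 + y\right) = - \frac{7}{3} + \left(32 + 16 y\right) = \frac{89}{3} + 16 y$)
$l{\left(3 \right)} \left(J{\left(2 - 19,-27 \right)} - c\right) = \left(\frac{89}{3} + 16 \cdot 3\right) \left(\left(2 - 19\right) - \frac{250}{279}\right) = \left(\frac{89}{3} + 48\right) \left(-17 - \frac{250}{279}\right) = \frac{233}{3} \left(- \frac{4993}{279}\right) = - \frac{1163369}{837}$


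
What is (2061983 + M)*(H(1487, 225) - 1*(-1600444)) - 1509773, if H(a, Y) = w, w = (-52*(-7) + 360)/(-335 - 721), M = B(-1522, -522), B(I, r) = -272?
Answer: 290369206722271/88 ≈ 3.2997e+12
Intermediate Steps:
M = -272
w = -181/264 (w = (364 + 360)/(-1056) = 724*(-1/1056) = -181/264 ≈ -0.68561)
H(a, Y) = -181/264
(2061983 + M)*(H(1487, 225) - 1*(-1600444)) - 1509773 = (2061983 - 272)*(-181/264 - 1*(-1600444)) - 1509773 = 2061711*(-181/264 + 1600444) - 1509773 = 2061711*(422517035/264) - 1509773 = 290369339582295/88 - 1509773 = 290369206722271/88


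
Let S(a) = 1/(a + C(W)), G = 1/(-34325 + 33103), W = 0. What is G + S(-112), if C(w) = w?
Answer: -667/68432 ≈ -0.0097469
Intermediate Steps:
G = -1/1222 (G = 1/(-1222) = -1/1222 ≈ -0.00081833)
S(a) = 1/a (S(a) = 1/(a + 0) = 1/a)
G + S(-112) = -1/1222 + 1/(-112) = -1/1222 - 1/112 = -667/68432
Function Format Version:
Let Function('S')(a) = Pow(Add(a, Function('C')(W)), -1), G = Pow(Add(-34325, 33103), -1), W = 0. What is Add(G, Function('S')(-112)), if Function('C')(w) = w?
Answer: Rational(-667, 68432) ≈ -0.0097469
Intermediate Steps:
G = Rational(-1, 1222) (G = Pow(-1222, -1) = Rational(-1, 1222) ≈ -0.00081833)
Function('S')(a) = Pow(a, -1) (Function('S')(a) = Pow(Add(a, 0), -1) = Pow(a, -1))
Add(G, Function('S')(-112)) = Add(Rational(-1, 1222), Pow(-112, -1)) = Add(Rational(-1, 1222), Rational(-1, 112)) = Rational(-667, 68432)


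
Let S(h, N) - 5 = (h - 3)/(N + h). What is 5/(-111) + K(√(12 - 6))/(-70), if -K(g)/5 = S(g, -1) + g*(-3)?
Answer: 197/555 - 17*√6/70 ≈ -0.23992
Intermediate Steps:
S(h, N) = 5 + (-3 + h)/(N + h) (S(h, N) = 5 + (h - 3)/(N + h) = 5 + (-3 + h)/(N + h))
K(g) = 15*g - 5*(-8 + 6*g)/(-1 + g) (K(g) = -5*((-3 + 5*(-1) + 6*g)/(-1 + g) + g*(-3)) = -5*((-3 - 5 + 6*g)/(-1 + g) - 3*g) = -5*((-8 + 6*g)/(-1 + g) - 3*g) = -5*(-3*g + (-8 + 6*g)/(-1 + g)) = 15*g - 5*(-8 + 6*g)/(-1 + g))
5/(-111) + K(√(12 - 6))/(-70) = 5/(-111) + (5*(8 - 9*√(12 - 6) + 3*(√(12 - 6))²)/(-1 + √(12 - 6)))/(-70) = 5*(-1/111) + (5*(8 - 9*√6 + 3*(√6)²)/(-1 + √6))*(-1/70) = -5/111 + (5*(8 - 9*√6 + 3*6)/(-1 + √6))*(-1/70) = -5/111 + (5*(8 - 9*√6 + 18)/(-1 + √6))*(-1/70) = -5/111 + (5*(26 - 9*√6)/(-1 + √6))*(-1/70) = -5/111 - (26 - 9*√6)/(14*(-1 + √6))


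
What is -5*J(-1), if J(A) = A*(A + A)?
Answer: -10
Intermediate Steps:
J(A) = 2*A² (J(A) = A*(2*A) = 2*A²)
-5*J(-1) = -10*(-1)² = -10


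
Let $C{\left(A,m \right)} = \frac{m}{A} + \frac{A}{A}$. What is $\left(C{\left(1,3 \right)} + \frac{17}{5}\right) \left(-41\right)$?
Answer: $- \frac{1517}{5} \approx -303.4$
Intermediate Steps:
$C{\left(A,m \right)} = 1 + \frac{m}{A}$ ($C{\left(A,m \right)} = \frac{m}{A} + 1 = 1 + \frac{m}{A}$)
$\left(C{\left(1,3 \right)} + \frac{17}{5}\right) \left(-41\right) = \left(\frac{1 + 3}{1} + \frac{17}{5}\right) \left(-41\right) = \left(1 \cdot 4 + 17 \cdot \frac{1}{5}\right) \left(-41\right) = \left(4 + \frac{17}{5}\right) \left(-41\right) = \frac{37}{5} \left(-41\right) = - \frac{1517}{5}$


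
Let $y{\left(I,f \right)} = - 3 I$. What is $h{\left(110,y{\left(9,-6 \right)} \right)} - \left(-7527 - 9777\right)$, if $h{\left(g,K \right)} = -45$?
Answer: $17259$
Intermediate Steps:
$h{\left(110,y{\left(9,-6 \right)} \right)} - \left(-7527 - 9777\right) = -45 - \left(-7527 - 9777\right) = -45 - -17304 = -45 + 17304 = 17259$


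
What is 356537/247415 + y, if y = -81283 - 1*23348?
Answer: -25886922328/247415 ≈ -1.0463e+5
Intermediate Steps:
y = -104631 (y = -81283 - 23348 = -104631)
356537/247415 + y = 356537/247415 - 104631 = -25886922328/247415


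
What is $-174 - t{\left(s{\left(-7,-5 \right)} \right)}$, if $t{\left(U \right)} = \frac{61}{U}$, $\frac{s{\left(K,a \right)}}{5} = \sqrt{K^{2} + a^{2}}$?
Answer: $-174 - \frac{61 \sqrt{74}}{370} \approx -175.42$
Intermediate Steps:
$s{\left(K,a \right)} = 5 \sqrt{K^{2} + a^{2}}$
$-174 - t{\left(s{\left(-7,-5 \right)} \right)} = -174 - \frac{61}{5 \sqrt{\left(-7\right)^{2} + \left(-5\right)^{2}}} = -174 - \frac{61}{5 \sqrt{49 + 25}} = -174 - \frac{61}{5 \sqrt{74}} = -174 - 61 \frac{\sqrt{74}}{370} = -174 - \frac{61 \sqrt{74}}{370}$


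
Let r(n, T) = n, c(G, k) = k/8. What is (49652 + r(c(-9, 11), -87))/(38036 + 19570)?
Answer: 132409/153616 ≈ 0.86195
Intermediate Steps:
c(G, k) = k/8 (c(G, k) = k*(⅛) = k/8)
(49652 + r(c(-9, 11), -87))/(38036 + 19570) = (49652 + (⅛)*11)/(38036 + 19570) = (49652 + 11/8)/57606 = (397227/8)*(1/57606) = 132409/153616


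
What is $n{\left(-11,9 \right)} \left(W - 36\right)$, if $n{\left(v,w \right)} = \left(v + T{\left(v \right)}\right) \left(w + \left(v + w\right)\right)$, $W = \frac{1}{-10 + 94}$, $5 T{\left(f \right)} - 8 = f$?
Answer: $\frac{87667}{30} \approx 2922.2$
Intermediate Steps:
$T{\left(f \right)} = \frac{8}{5} + \frac{f}{5}$
$W = \frac{1}{84} \approx 0.011905$
$n{\left(v,w \right)} = \left(\frac{8}{5} + \frac{6 v}{5}\right) \left(v + 2 w\right)$ ($n{\left(v,w \right)} = \left(v + \left(\frac{8}{5} + \frac{v}{5}\right)\right) \left(w + \left(v + w\right)\right) = \left(\frac{8}{5} + \frac{6 v}{5}\right) \left(v + 2 w\right)$)
$n{\left(-11,9 \right)} \left(W - 36\right) = \left(\frac{6 \left(-11\right)^{2}}{5} + \frac{8}{5} \left(-11\right) + \frac{16}{5} \cdot 9 + \frac{12}{5} \left(-11\right) 9\right) \left(\frac{1}{84} - 36\right) = \left(\frac{6}{5} \cdot 121 - \frac{88}{5} + \frac{144}{5} - \frac{1188}{5}\right) \left(\frac{1}{84} - 36\right) = \left(\frac{726}{5} - \frac{88}{5} + \frac{144}{5} - \frac{1188}{5}\right) \left(- \frac{3023}{84}\right) = \left(- \frac{406}{5}\right) \left(- \frac{3023}{84}\right) = \frac{87667}{30}$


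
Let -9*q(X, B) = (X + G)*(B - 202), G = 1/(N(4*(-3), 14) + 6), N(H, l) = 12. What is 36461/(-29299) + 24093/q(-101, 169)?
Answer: -38847389585/585599113 ≈ -66.338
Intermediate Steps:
G = 1/18 (G = 1/(12 + 6) = 1/18 ≈ 0.055556)
q(X, B) = -(-202 + B)*(1/18 + X)/9 (q(X, B) = -(X + 1/18)*(B - 202)/9 = -(1/18 + X)*(-202 + B)/9 = -(-202 + B)*(1/18 + X)/9)
36461/(-29299) + 24093/q(-101, 169) = 36461/(-29299) + 24093/(101/81 - 1/162*169 + (202/9)*(-101) - ⅑*169*(-101)) = 36461*(-1/29299) + 24093/(101/81 - 169/162 - 20402/9 + 17069/9) = -36461/29299 + 24093/(-19987/54) = -36461/29299 + 24093*(-54/19987) = -36461/29299 - 1301022/19987 = -38847389585/585599113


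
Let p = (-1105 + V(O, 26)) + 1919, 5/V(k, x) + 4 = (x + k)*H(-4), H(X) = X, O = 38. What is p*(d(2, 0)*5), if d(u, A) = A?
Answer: 0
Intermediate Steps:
V(k, x) = 5/(-4 - 4*k - 4*x) (V(k, x) = 5/(-4 + (x + k)*(-4)) = 5/(-4 + (k + x)*(-4)) = 5/(-4 + (-4*k - 4*x)) = 5/(-4 - 4*k - 4*x))
p = 42327/52 (p = (-1105 + 5/(4*(-1 - 1*38 - 1*26))) + 1919 = (-1105 + 5/(4*(-1 - 38 - 26))) + 1919 = (-1105 + (5/4)/(-65)) + 1919 = (-1105 + (5/4)*(-1/65)) + 1919 = (-1105 - 1/52) + 1919 = -57461/52 + 1919 = 42327/52 ≈ 813.98)
p*(d(2, 0)*5) = 42327*(0*5)/52 = (42327/52)*0 = 0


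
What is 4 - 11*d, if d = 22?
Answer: -238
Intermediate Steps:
4 - 11*d = 4 - 11*22 = 4 - 242 = -238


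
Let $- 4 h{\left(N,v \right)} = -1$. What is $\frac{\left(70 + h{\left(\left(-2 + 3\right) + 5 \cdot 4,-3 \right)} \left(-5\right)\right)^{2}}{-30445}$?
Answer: $- \frac{15125}{97424} \approx -0.15525$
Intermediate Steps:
$h{\left(N,v \right)} = \frac{1}{4}$ ($h{\left(N,v \right)} = \left(- \frac{1}{4}\right) \left(-1\right) = \frac{1}{4}$)
$\frac{\left(70 + h{\left(\left(-2 + 3\right) + 5 \cdot 4,-3 \right)} \left(-5\right)\right)^{2}}{-30445} = \frac{\left(70 + \frac{1}{4} \left(-5\right)\right)^{2}}{-30445} = \left(70 - \frac{5}{4}\right)^{2} \left(- \frac{1}{30445}\right) = \left(\frac{275}{4}\right)^{2} \left(- \frac{1}{30445}\right) = \frac{75625}{16} \left(- \frac{1}{30445}\right) = - \frac{15125}{97424}$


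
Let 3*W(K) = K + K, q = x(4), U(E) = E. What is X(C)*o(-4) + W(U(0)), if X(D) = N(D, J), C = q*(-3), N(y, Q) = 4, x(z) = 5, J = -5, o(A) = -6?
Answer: -24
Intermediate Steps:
q = 5
C = -15 (C = 5*(-3) = -15)
X(D) = 4
W(K) = 2*K/3 (W(K) = (K + K)/3 = (2*K)/3 = 2*K/3)
X(C)*o(-4) + W(U(0)) = 4*(-6) + (2/3)*0 = -24 + 0 = -24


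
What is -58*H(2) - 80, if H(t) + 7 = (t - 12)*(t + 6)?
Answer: 4966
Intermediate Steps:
H(t) = -7 + (-12 + t)*(6 + t) (H(t) = -7 + (t - 12)*(t + 6) = -7 + (-12 + t)*(6 + t))
-58*H(2) - 80 = -58*(-79 + 2² - 6*2) - 80 = -58*(-79 + 4 - 12) - 80 = -58*(-87) - 80 = 5046 - 80 = 4966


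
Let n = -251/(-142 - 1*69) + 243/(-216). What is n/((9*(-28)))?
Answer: -109/425376 ≈ -0.00025624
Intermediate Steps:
n = 109/1688 (n = -251/(-142 - 69) + 243*(-1/216) = -251/(-211) - 9/8 = -251*(-1/211) - 9/8 = 251/211 - 9/8 = 109/1688 ≈ 0.064573)
n/((9*(-28))) = 109/(1688*((9*(-28)))) = (109/1688)/(-252) = (109/1688)*(-1/252) = -109/425376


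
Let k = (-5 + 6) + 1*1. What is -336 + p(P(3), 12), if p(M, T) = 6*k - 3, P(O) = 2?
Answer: -327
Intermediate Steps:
k = 2 (k = 1 + 1 = 2)
p(M, T) = 9 (p(M, T) = 6*2 - 3 = 12 - 3 = 9)
-336 + p(P(3), 12) = -336 + 9 = -327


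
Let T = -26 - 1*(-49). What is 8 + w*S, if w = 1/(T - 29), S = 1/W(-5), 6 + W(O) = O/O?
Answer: 241/30 ≈ 8.0333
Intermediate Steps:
T = 23 (T = -26 + 49 = 23)
W(O) = -5 (W(O) = -6 + O/O = -6 + 1 = -5)
S = -1/5 (S = 1/(-5) = -1/5 ≈ -0.20000)
w = -1/6 (w = 1/(23 - 29) = 1/(-6) = -1/6 ≈ -0.16667)
8 + w*S = 8 - 1/6*(-1/5) = 8 + 1/30 = 241/30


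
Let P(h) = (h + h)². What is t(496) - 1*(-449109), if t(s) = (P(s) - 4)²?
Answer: 968374532709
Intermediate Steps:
P(h) = 4*h² (P(h) = (2*h)² = 4*h²)
t(s) = (-4 + 4*s²)² (t(s) = (4*s² - 4)² = (-4 + 4*s²)²)
t(496) - 1*(-449109) = 16*(-1 + 496²)² - 1*(-449109) = 16*(-1 + 246016)² + 449109 = 16*246015² + 449109 = 16*60523380225 + 449109 = 968374083600 + 449109 = 968374532709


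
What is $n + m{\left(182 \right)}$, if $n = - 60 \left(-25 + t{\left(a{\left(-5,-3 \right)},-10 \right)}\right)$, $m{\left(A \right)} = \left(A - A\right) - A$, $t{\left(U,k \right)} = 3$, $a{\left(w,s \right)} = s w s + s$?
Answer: $1138$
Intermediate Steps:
$a{\left(w,s \right)} = s + w s^{2}$ ($a{\left(w,s \right)} = w s^{2} + s = s + w s^{2}$)
$m{\left(A \right)} = - A$ ($m{\left(A \right)} = 0 - A = - A$)
$n = 1320$ ($n = - 60 \left(-25 + 3\right) = \left(-60\right) \left(-22\right) = 1320$)
$n + m{\left(182 \right)} = 1320 - 182 = 1138$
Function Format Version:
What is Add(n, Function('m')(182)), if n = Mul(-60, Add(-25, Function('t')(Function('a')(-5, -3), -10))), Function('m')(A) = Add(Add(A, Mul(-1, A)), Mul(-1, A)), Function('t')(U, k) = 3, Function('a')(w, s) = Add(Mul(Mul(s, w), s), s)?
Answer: 1138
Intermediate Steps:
Function('a')(w, s) = Add(s, Mul(w, Pow(s, 2))) (Function('a')(w, s) = Add(Mul(w, Pow(s, 2)), s) = Add(s, Mul(w, Pow(s, 2))))
Function('m')(A) = Mul(-1, A) (Function('m')(A) = Add(0, Mul(-1, A)) = Mul(-1, A))
n = 1320 (n = Mul(-60, Add(-25, 3)) = Mul(-60, -22) = 1320)
Add(n, Function('m')(182)) = Add(1320, Mul(-1, 182)) = Add(1320, -182) = 1138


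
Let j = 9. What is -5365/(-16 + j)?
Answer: 5365/7 ≈ 766.43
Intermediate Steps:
-5365/(-16 + j) = -5365/(-16 + 9) = -5365/(-7) = -5365*(-⅐) = 5365/7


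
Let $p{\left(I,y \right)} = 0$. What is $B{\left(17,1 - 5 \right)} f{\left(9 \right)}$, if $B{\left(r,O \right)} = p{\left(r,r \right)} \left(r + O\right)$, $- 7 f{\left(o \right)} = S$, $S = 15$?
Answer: $0$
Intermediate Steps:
$f{\left(o \right)} = - \frac{15}{7}$ ($f{\left(o \right)} = \left(- \frac{1}{7}\right) 15 = - \frac{15}{7}$)
$B{\left(r,O \right)} = 0$ ($B{\left(r,O \right)} = 0 \left(r + O\right) = 0 \left(O + r\right) = 0$)
$B{\left(17,1 - 5 \right)} f{\left(9 \right)} = 0 \left(- \frac{15}{7}\right) = 0$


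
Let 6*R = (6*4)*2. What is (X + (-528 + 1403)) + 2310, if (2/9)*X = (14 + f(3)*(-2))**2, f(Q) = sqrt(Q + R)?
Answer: 4265 - 252*sqrt(11) ≈ 3429.2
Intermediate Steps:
R = 8 (R = ((6*4)*2)/6 = (24*2)/6 = (1/6)*48 = 8)
f(Q) = sqrt(8 + Q) (f(Q) = sqrt(Q + 8) = sqrt(8 + Q))
X = 9*(14 - 2*sqrt(11))**2/2 (X = 9*(14 + sqrt(8 + 3)*(-2))**2/2 = 9*(14 + sqrt(11)*(-2))**2/2 = 9*(14 - 2*sqrt(11))**2/2 ≈ 244.21)
(X + (-528 + 1403)) + 2310 = ((1080 - 252*sqrt(11)) + (-528 + 1403)) + 2310 = ((1080 - 252*sqrt(11)) + 875) + 2310 = (1955 - 252*sqrt(11)) + 2310 = 4265 - 252*sqrt(11)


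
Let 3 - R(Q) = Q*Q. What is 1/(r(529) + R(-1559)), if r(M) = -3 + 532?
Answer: -1/2429949 ≈ -4.1153e-7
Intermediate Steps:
r(M) = 529
R(Q) = 3 - Q² (R(Q) = 3 - Q*Q = 3 - Q²)
1/(r(529) + R(-1559)) = 1/(529 + (3 - 1*(-1559)²)) = 1/(529 + (3 - 1*2430481)) = 1/(529 + (3 - 2430481)) = 1/(529 - 2430478) = 1/(-2429949) = -1/2429949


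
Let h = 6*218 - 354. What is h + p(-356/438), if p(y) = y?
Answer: 208748/219 ≈ 953.19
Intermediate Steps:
h = 954 (h = 1308 - 354 = 954)
h + p(-356/438) = 954 - 356/438 = 954 - 356*1/438 = 954 - 178/219 = 208748/219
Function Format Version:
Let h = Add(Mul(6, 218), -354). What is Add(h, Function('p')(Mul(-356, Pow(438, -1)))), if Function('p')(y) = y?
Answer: Rational(208748, 219) ≈ 953.19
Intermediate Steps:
h = 954 (h = Add(1308, -354) = 954)
Add(h, Function('p')(Mul(-356, Pow(438, -1)))) = Add(954, Mul(-356, Pow(438, -1))) = Add(954, Mul(-356, Rational(1, 438))) = Add(954, Rational(-178, 219)) = Rational(208748, 219)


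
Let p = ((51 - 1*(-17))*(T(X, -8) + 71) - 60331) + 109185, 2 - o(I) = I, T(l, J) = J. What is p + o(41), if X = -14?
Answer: 53099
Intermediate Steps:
o(I) = 2 - I
p = 53138 (p = ((51 - 1*(-17))*(-8 + 71) - 60331) + 109185 = ((51 + 17)*63 - 60331) + 109185 = (68*63 - 60331) + 109185 = (4284 - 60331) + 109185 = -56047 + 109185 = 53138)
p + o(41) = 53138 + (2 - 1*41) = 53138 + (2 - 41) = 53138 - 39 = 53099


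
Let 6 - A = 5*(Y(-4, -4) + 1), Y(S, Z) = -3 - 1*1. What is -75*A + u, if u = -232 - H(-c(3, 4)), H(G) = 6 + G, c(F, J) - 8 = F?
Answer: -1802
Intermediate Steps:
c(F, J) = 8 + F
Y(S, Z) = -4 (Y(S, Z) = -3 - 1 = -4)
A = 21 (A = 6 - 5*(-4 + 1) = 6 - 5*(-3) = 6 - 1*(-15) = 6 + 15 = 21)
u = -227 (u = -232 - (6 - (8 + 3)) = -232 - (6 - 1*11) = -232 - (6 - 11) = -232 - 1*(-5) = -232 + 5 = -227)
-75*A + u = -75*21 - 227 = -1575 - 227 = -1802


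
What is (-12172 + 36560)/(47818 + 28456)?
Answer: 12194/38137 ≈ 0.31974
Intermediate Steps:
(-12172 + 36560)/(47818 + 28456) = 24388/76274 = 24388*(1/76274) = 12194/38137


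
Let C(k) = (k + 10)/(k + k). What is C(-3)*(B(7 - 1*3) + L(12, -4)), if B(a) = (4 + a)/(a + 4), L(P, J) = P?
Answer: -91/6 ≈ -15.167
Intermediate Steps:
B(a) = 1 (B(a) = (4 + a)/(4 + a) = 1)
C(k) = (10 + k)/(2*k) (C(k) = (10 + k)/((2*k)) = (10 + k)*(1/(2*k)) = (10 + k)/(2*k))
C(-3)*(B(7 - 1*3) + L(12, -4)) = ((½)*(10 - 3)/(-3))*(1 + 12) = ((½)*(-⅓)*7)*13 = -7/6*13 = -91/6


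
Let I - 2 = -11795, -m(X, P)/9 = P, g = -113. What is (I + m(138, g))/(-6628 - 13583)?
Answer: 3592/6737 ≈ 0.53317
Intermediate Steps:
m(X, P) = -9*P
I = -11793 (I = 2 - 11795 = -11793)
(I + m(138, g))/(-6628 - 13583) = (-11793 - 9*(-113))/(-6628 - 13583) = (-11793 + 1017)/(-20211) = -10776*(-1/20211) = 3592/6737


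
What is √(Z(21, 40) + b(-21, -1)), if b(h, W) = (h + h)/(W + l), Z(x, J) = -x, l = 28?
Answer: I*√203/3 ≈ 4.7493*I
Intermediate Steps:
b(h, W) = 2*h/(28 + W) (b(h, W) = (h + h)/(W + 28) = (2*h)/(28 + W) = 2*h/(28 + W))
√(Z(21, 40) + b(-21, -1)) = √(-1*21 + 2*(-21)/(28 - 1)) = √(-21 + 2*(-21)/27) = √(-21 + 2*(-21)*(1/27)) = √(-21 - 14/9) = √(-203/9) = I*√203/3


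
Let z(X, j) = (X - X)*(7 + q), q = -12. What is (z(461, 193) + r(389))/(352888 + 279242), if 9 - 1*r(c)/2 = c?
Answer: -4/3327 ≈ -0.0012023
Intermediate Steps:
z(X, j) = 0 (z(X, j) = (X - X)*(7 - 12) = 0*(-5) = 0)
r(c) = 18 - 2*c
(z(461, 193) + r(389))/(352888 + 279242) = (0 + (18 - 2*389))/(352888 + 279242) = (0 + (18 - 778))/632130 = (0 - 760)*(1/632130) = -760*1/632130 = -4/3327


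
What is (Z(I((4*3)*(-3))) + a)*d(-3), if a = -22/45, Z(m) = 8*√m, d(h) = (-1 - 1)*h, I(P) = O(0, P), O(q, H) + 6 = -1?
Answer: -44/15 + 48*I*√7 ≈ -2.9333 + 127.0*I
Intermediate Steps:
O(q, H) = -7 (O(q, H) = -6 - 1 = -7)
I(P) = -7
d(h) = -2*h
a = -22/45 (a = -22*1/45 = -22/45 ≈ -0.48889)
(Z(I((4*3)*(-3))) + a)*d(-3) = (8*√(-7) - 22/45)*(-2*(-3)) = (8*(I*√7) - 22/45)*6 = (8*I*√7 - 22/45)*6 = (-22/45 + 8*I*√7)*6 = -44/15 + 48*I*√7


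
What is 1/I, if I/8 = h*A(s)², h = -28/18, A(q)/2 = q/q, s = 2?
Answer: -9/448 ≈ -0.020089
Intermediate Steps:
A(q) = 2 (A(q) = 2*(q/q) = 2*1 = 2)
h = -14/9 (h = -28*1/18 = -14/9 ≈ -1.5556)
I = -448/9 (I = 8*(-14/9*2²) = 8*(-14/9*4) = 8*(-56/9) = -448/9 ≈ -49.778)
1/I = 1/(-448/9) = -9/448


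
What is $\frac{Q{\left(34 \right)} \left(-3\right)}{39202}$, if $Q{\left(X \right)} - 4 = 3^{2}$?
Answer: $- \frac{39}{39202} \approx -0.00099485$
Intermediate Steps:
$Q{\left(X \right)} = 13$ ($Q{\left(X \right)} = 4 + 3^{2} = 4 + 9 = 13$)
$\frac{Q{\left(34 \right)} \left(-3\right)}{39202} = \frac{13 \left(-3\right)}{39202} = \left(-39\right) \frac{1}{39202} = - \frac{39}{39202}$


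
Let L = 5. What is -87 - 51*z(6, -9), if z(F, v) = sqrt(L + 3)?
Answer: -87 - 102*sqrt(2) ≈ -231.25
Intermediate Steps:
z(F, v) = 2*sqrt(2) (z(F, v) = sqrt(5 + 3) = sqrt(8) = 2*sqrt(2))
-87 - 51*z(6, -9) = -87 - 102*sqrt(2)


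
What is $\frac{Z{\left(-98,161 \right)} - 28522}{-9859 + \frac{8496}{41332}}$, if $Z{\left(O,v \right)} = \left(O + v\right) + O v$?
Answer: $\frac{457100921}{101870923} \approx 4.4871$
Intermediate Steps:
$Z{\left(O,v \right)} = O + v + O v$
$\frac{Z{\left(-98,161 \right)} - 28522}{-9859 + \frac{8496}{41332}} = \frac{\left(-98 + 161 - 15778\right) - 28522}{-9859 + \frac{8496}{41332}} = \frac{\left(-98 + 161 - 15778\right) - 28522}{-9859 + 8496 \cdot \frac{1}{41332}} = \frac{-15715 - 28522}{-9859 + \frac{2124}{10333}} = - \frac{44237}{- \frac{101870923}{10333}} = \left(-44237\right) \left(- \frac{10333}{101870923}\right) = \frac{457100921}{101870923}$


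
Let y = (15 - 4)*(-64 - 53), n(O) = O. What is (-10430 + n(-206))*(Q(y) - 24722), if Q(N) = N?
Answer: 276631724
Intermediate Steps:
y = -1287 (y = 11*(-117) = -1287)
(-10430 + n(-206))*(Q(y) - 24722) = (-10430 - 206)*(-1287 - 24722) = -10636*(-26009) = 276631724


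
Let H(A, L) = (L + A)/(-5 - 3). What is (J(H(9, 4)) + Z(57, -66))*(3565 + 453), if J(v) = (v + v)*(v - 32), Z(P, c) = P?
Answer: 10689889/16 ≈ 6.6812e+5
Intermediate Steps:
H(A, L) = -A/8 - L/8 (H(A, L) = (A + L)/(-8) = (A + L)*(-1/8) = -A/8 - L/8)
J(v) = 2*v*(-32 + v) (J(v) = (2*v)*(-32 + v) = 2*v*(-32 + v))
(J(H(9, 4)) + Z(57, -66))*(3565 + 453) = (2*(-1/8*9 - 1/8*4)*(-32 + (-1/8*9 - 1/8*4)) + 57)*(3565 + 453) = (2*(-9/8 - 1/2)*(-32 + (-9/8 - 1/2)) + 57)*4018 = (2*(-13/8)*(-32 - 13/8) + 57)*4018 = (2*(-13/8)*(-269/8) + 57)*4018 = (3497/32 + 57)*4018 = (5321/32)*4018 = 10689889/16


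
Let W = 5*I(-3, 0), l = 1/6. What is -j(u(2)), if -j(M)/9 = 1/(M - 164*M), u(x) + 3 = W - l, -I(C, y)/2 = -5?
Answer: -54/45803 ≈ -0.0011790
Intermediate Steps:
I(C, y) = 10 (I(C, y) = -2*(-5) = 10)
l = 1/6 ≈ 0.16667
W = 50 (W = 5*10 = 50)
u(x) = 281/6 (u(x) = -3 + (50 - 1*1/6) = -3 + (50 - 1/6) = -3 + 299/6 = 281/6)
j(M) = 9/(163*M) (j(M) = -9/(M - 164*M) = -9*(-1/(163*M)) = -(-9)/(163*M) = 9/(163*M))
-j(u(2)) = -9/(163*281/6) = -9*6/(163*281) = -1*54/45803 = -54/45803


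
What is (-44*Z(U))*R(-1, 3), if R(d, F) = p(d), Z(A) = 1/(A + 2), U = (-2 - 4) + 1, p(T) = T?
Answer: -44/3 ≈ -14.667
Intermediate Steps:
U = -5 (U = -6 + 1 = -5)
Z(A) = 1/(2 + A)
R(d, F) = d
(-44*Z(U))*R(-1, 3) = -44/(2 - 5)*(-1) = -44/(-3)*(-1) = -44*(-⅓)*(-1) = (44/3)*(-1) = -44/3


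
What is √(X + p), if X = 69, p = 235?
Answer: 4*√19 ≈ 17.436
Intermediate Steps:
√(X + p) = √(69 + 235) = √304 = 4*√19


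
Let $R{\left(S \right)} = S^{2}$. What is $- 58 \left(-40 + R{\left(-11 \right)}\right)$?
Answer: $-4698$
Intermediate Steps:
$- 58 \left(-40 + R{\left(-11 \right)}\right) = - 58 \left(-40 + \left(-11\right)^{2}\right) = - 58 \left(-40 + 121\right) = \left(-58\right) 81 = -4698$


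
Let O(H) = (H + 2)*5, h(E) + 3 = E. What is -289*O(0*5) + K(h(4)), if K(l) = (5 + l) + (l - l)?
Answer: -2884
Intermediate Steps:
h(E) = -3 + E
K(l) = 5 + l (K(l) = (5 + l) + 0 = 5 + l)
O(H) = 10 + 5*H (O(H) = (2 + H)*5 = 10 + 5*H)
-289*O(0*5) + K(h(4)) = -289*(10 + 5*(0*5)) + (5 + (-3 + 4)) = -289*(10 + 5*0) + (5 + 1) = -289*(10 + 0) + 6 = -289*10 + 6 = -2890 + 6 = -2884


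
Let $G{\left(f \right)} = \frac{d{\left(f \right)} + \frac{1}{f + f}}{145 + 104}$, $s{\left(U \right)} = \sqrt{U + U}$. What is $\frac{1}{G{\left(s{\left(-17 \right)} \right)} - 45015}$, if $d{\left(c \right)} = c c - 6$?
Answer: $- \frac{379573956600}{17086582632085001} + \frac{498 i \sqrt{34}}{17086582632085001} \approx -2.2215 \cdot 10^{-5} + 1.6995 \cdot 10^{-13} i$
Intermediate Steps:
$d{\left(c \right)} = -6 + c^{2}$ ($d{\left(c \right)} = c^{2} - 6 = -6 + c^{2}$)
$s{\left(U \right)} = \sqrt{2} \sqrt{U}$ ($s{\left(U \right)} = \sqrt{2 U} = \sqrt{2} \sqrt{U}$)
$G{\left(f \right)} = - \frac{2}{83} + \frac{f^{2}}{249} + \frac{1}{498 f}$ ($G{\left(f \right)} = \frac{\left(-6 + f^{2}\right) + \frac{1}{f + f}}{145 + 104} = \frac{\left(-6 + f^{2}\right) + \frac{1}{2 f}}{249} = \left(\left(-6 + f^{2}\right) + \frac{1}{2 f}\right) \frac{1}{249} = \left(-6 + f^{2} + \frac{1}{2 f}\right) \frac{1}{249} = - \frac{2}{83} + \frac{f^{2}}{249} + \frac{1}{498 f}$)
$\frac{1}{G{\left(s{\left(-17 \right)} \right)} - 45015} = \frac{1}{\frac{1 + 2 \sqrt{2} \sqrt{-17} \left(-6 + \left(\sqrt{2} \sqrt{-17}\right)^{2}\right)}{498 \sqrt{2} \sqrt{-17}} - 45015} = \frac{1}{\frac{1 + 2 \sqrt{2} i \sqrt{17} \left(-6 + \left(\sqrt{2} i \sqrt{17}\right)^{2}\right)}{498 \sqrt{2} i \sqrt{17}} - 45015} = \frac{1}{\frac{1 + 2 i \sqrt{34} \left(-6 + \left(i \sqrt{34}\right)^{2}\right)}{498 i \sqrt{34}} - 45015} = \frac{1}{\frac{- \frac{i \sqrt{34}}{34} \left(1 + 2 i \sqrt{34} \left(-6 - 34\right)\right)}{498} - 45015} = \frac{1}{\frac{- \frac{i \sqrt{34}}{34} \left(1 + 2 i \sqrt{34} \left(-40\right)\right)}{498} - 45015} = \frac{1}{\frac{- \frac{i \sqrt{34}}{34} \left(1 - 80 i \sqrt{34}\right)}{498} - 45015} = \frac{1}{- \frac{i \sqrt{34} \left(1 - 80 i \sqrt{34}\right)}{16932} - 45015} = \frac{1}{-45015 - \frac{i \sqrt{34} \left(1 - 80 i \sqrt{34}\right)}{16932}}$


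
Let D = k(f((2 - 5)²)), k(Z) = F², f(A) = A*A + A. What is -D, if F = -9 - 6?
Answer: -225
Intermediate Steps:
f(A) = A + A² (f(A) = A² + A = A + A²)
F = -15
k(Z) = 225 (k(Z) = (-15)² = 225)
D = 225
-D = -1*225 = -225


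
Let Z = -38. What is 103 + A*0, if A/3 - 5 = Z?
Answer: 103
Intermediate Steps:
A = -99 (A = 15 + 3*(-38) = 15 - 114 = -99)
103 + A*0 = 103 - 99*0 = 103 + 0 = 103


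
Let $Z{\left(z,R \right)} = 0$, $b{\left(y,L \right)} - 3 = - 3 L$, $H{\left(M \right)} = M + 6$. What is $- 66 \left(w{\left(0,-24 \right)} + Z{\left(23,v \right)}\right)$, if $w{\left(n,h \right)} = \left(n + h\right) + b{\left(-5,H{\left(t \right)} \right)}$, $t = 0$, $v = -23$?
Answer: $2574$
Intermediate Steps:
$H{\left(M \right)} = 6 + M$
$b{\left(y,L \right)} = 3 - 3 L$
$w{\left(n,h \right)} = -15 + h + n$ ($w{\left(n,h \right)} = \left(n + h\right) + \left(3 - 3 \left(6 + 0\right)\right) = \left(h + n\right) + \left(3 - 18\right) = \left(h + n\right) - 15 = -15 + h + n$)
$- 66 \left(w{\left(0,-24 \right)} + Z{\left(23,v \right)}\right) = - 66 \left(\left(-15 - 24 + 0\right) + 0\right) = - 66 \left(-39 + 0\right) = \left(-66\right) \left(-39\right) = 2574$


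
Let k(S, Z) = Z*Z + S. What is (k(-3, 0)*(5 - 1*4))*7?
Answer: -21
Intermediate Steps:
k(S, Z) = S + Z² (k(S, Z) = Z² + S = S + Z²)
(k(-3, 0)*(5 - 1*4))*7 = ((-3 + 0²)*(5 - 1*4))*7 = ((-3 + 0)*(5 - 4))*7 = -3*1*7 = -3*7 = -21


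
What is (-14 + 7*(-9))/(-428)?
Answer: 77/428 ≈ 0.17991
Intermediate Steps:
(-14 + 7*(-9))/(-428) = (-14 - 63)*(-1/428) = -77*(-1/428) = 77/428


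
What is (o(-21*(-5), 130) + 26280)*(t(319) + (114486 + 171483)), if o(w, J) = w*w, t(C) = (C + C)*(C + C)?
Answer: 25852849965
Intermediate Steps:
t(C) = 4*C**2 (t(C) = (2*C)*(2*C) = 4*C**2)
o(w, J) = w**2
(o(-21*(-5), 130) + 26280)*(t(319) + (114486 + 171483)) = ((-21*(-5))**2 + 26280)*(4*319**2 + (114486 + 171483)) = (105**2 + 26280)*(4*101761 + 285969) = (11025 + 26280)*(407044 + 285969) = 37305*693013 = 25852849965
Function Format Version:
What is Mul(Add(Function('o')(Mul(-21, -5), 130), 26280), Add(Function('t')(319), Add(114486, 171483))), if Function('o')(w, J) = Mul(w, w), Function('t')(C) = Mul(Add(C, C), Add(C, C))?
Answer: 25852849965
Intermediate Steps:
Function('t')(C) = Mul(4, Pow(C, 2)) (Function('t')(C) = Mul(Mul(2, C), Mul(2, C)) = Mul(4, Pow(C, 2)))
Function('o')(w, J) = Pow(w, 2)
Mul(Add(Function('o')(Mul(-21, -5), 130), 26280), Add(Function('t')(319), Add(114486, 171483))) = Mul(Add(Pow(Mul(-21, -5), 2), 26280), Add(Mul(4, Pow(319, 2)), Add(114486, 171483))) = Mul(Add(Pow(105, 2), 26280), Add(Mul(4, 101761), 285969)) = Mul(Add(11025, 26280), Add(407044, 285969)) = Mul(37305, 693013) = 25852849965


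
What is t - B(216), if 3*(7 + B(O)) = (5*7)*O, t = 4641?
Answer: 2128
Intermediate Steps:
B(O) = -7 + 35*O/3 (B(O) = -7 + ((5*7)*O)/3 = -7 + (35*O)/3 = -7 + 35*O/3)
t - B(216) = 4641 - (-7 + (35/3)*216) = 4641 - (-7 + 2520) = 4641 - 1*2513 = 4641 - 2513 = 2128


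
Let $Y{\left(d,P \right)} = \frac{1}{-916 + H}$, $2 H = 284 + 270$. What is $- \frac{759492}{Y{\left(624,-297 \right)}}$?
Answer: $485315388$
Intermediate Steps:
$H = 277$ ($H = \frac{284 + 270}{2} = \frac{1}{2} \cdot 554 = 277$)
$Y{\left(d,P \right)} = - \frac{1}{639}$ ($Y{\left(d,P \right)} = \frac{1}{-916 + 277} = \frac{1}{-639} = - \frac{1}{639}$)
$- \frac{759492}{Y{\left(624,-297 \right)}} = - \frac{759492}{- \frac{1}{639}} = \left(-759492\right) \left(-639\right) = 485315388$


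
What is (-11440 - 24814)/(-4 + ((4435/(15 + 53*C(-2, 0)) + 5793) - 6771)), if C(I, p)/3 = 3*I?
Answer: 34042506/926533 ≈ 36.742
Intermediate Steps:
C(I, p) = 9*I (C(I, p) = 3*(3*I) = 9*I)
(-11440 - 24814)/(-4 + ((4435/(15 + 53*C(-2, 0)) + 5793) - 6771)) = (-11440 - 24814)/(-4 + ((4435/(15 + 53*(9*(-2))) + 5793) - 6771)) = -36254/(-4 + ((4435/(15 + 53*(-18)) + 5793) - 6771)) = -36254/(-4 + ((4435/(15 - 954) + 5793) - 6771)) = -36254/(-4 + ((4435/(-939) + 5793) - 6771)) = -36254/(-4 + ((4435*(-1/939) + 5793) - 6771)) = -36254/(-4 + ((-4435/939 + 5793) - 6771)) = -36254/(-4 + (5435192/939 - 6771)) = -36254/(-4 - 922777/939) = -36254/(-926533/939) = -36254*(-939/926533) = 34042506/926533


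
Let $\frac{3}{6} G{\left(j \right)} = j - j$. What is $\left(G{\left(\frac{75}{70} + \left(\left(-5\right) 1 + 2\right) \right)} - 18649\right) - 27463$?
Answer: $-46112$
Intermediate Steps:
$G{\left(j \right)} = 0$ ($G{\left(j \right)} = 2 \left(j - j\right) = 2 \cdot 0 = 0$)
$\left(G{\left(\frac{75}{70} + \left(\left(-5\right) 1 + 2\right) \right)} - 18649\right) - 27463 = \left(0 - 18649\right) - 27463 = -18649 - 27463 = -46112$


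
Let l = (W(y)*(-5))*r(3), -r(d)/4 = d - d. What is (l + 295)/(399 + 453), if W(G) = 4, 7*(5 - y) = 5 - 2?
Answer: 295/852 ≈ 0.34624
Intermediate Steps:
y = 32/7 (y = 5 - (5 - 2)/7 = 5 - ⅐*3 = 5 - 3/7 = 32/7 ≈ 4.5714)
r(d) = 0 (r(d) = -4*(d - d) = -4*0 = 0)
l = 0 (l = (4*(-5))*0 = -20*0 = 0)
(l + 295)/(399 + 453) = (0 + 295)/(399 + 453) = 295/852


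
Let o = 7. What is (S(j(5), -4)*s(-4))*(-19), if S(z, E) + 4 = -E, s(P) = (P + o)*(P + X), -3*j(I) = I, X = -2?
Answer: 0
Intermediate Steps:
j(I) = -I/3
s(P) = (-2 + P)*(7 + P) (s(P) = (P + 7)*(P - 2) = (7 + P)*(-2 + P) = (-2 + P)*(7 + P))
S(z, E) = -4 - E
(S(j(5), -4)*s(-4))*(-19) = ((-4 - 1*(-4))*(-14 + (-4)**2 + 5*(-4)))*(-19) = ((-4 + 4)*(-14 + 16 - 20))*(-19) = (0*(-18))*(-19) = 0*(-19) = 0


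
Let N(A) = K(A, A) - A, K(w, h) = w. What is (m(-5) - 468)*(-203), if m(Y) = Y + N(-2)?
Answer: 96019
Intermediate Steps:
N(A) = 0 (N(A) = A - A = 0)
m(Y) = Y (m(Y) = Y + 0 = Y)
(m(-5) - 468)*(-203) = (-5 - 468)*(-203) = -473*(-203) = 96019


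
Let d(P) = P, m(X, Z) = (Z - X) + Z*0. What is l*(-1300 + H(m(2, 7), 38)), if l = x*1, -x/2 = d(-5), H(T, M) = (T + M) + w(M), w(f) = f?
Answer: -12190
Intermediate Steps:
m(X, Z) = Z - X (m(X, Z) = (Z - X) + 0 = Z - X)
H(T, M) = T + 2*M (H(T, M) = (T + M) + M = (M + T) + M = T + 2*M)
x = 10 (x = -2*(-5) = 10)
l = 10 (l = 10*1 = 10)
l*(-1300 + H(m(2, 7), 38)) = 10*(-1300 + ((7 - 1*2) + 2*38)) = 10*(-1300 + ((7 - 2) + 76)) = 10*(-1300 + (5 + 76)) = 10*(-1300 + 81) = 10*(-1219) = -12190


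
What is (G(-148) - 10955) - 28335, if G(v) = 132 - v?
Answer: -39010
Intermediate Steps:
(G(-148) - 10955) - 28335 = ((132 - 1*(-148)) - 10955) - 28335 = ((132 + 148) - 10955) - 28335 = (280 - 10955) - 28335 = -10675 - 28335 = -39010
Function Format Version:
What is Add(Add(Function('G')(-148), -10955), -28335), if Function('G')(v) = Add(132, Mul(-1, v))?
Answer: -39010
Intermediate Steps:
Add(Add(Function('G')(-148), -10955), -28335) = Add(Add(Add(132, Mul(-1, -148)), -10955), -28335) = Add(Add(Add(132, 148), -10955), -28335) = Add(Add(280, -10955), -28335) = Add(-10675, -28335) = -39010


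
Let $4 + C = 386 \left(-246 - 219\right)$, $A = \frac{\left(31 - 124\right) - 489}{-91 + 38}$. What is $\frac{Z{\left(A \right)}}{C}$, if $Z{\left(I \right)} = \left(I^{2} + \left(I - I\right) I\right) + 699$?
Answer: $- \frac{2302215}{504198646} \approx -0.0045661$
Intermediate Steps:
$A = \frac{582}{53}$ ($A = \frac{-93 - 489}{-53} = \left(-582\right) \left(- \frac{1}{53}\right) = \frac{582}{53} \approx 10.981$)
$C = -179494$ ($C = -4 + 386 \left(-246 - 219\right) = -4 + 386 \left(-465\right) = -4 - 179490 = -179494$)
$Z{\left(I \right)} = 699 + I^{2}$ ($Z{\left(I \right)} = \left(I^{2} + 0 I\right) + 699 = \left(I^{2} + 0\right) + 699 = I^{2} + 699 = 699 + I^{2}$)
$\frac{Z{\left(A \right)}}{C} = \frac{699 + \left(\frac{582}{53}\right)^{2}}{-179494} = \left(699 + \frac{338724}{2809}\right) \left(- \frac{1}{179494}\right) = \frac{2302215}{2809} \left(- \frac{1}{179494}\right) = - \frac{2302215}{504198646}$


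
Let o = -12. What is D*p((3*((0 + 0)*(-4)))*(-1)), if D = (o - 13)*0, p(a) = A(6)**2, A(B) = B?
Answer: 0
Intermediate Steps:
p(a) = 36 (p(a) = 6**2 = 36)
D = 0 (D = (-12 - 13)*0 = -25*0 = 0)
D*p((3*((0 + 0)*(-4)))*(-1)) = 0*36 = 0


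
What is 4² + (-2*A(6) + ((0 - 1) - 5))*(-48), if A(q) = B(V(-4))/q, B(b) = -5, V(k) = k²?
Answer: 224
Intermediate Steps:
A(q) = -5/q
4² + (-2*A(6) + ((0 - 1) - 5))*(-48) = 4² + (-(-10)/6 + ((0 - 1) - 5))*(-48) = 16 + (-(-10)/6 + (-1 - 5))*(-48) = 16 + (-2*(-⅚) - 6)*(-48) = 16 + (5/3 - 6)*(-48) = 16 - 13/3*(-48) = 16 + 208 = 224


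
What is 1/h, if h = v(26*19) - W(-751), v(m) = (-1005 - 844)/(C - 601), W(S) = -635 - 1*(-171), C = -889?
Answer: 1490/693209 ≈ 0.0021494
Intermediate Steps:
W(S) = -464 (W(S) = -635 + 171 = -464)
v(m) = 1849/1490 (v(m) = (-1005 - 844)/(-889 - 601) = -1849/(-1490) = -1849*(-1/1490) = 1849/1490)
h = 693209/1490 (h = 1849/1490 - 1*(-464) = 1849/1490 + 464 = 693209/1490 ≈ 465.24)
1/h = 1/(693209/1490) = 1490/693209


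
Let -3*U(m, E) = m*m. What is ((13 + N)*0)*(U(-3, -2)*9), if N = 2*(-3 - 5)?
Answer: 0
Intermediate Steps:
U(m, E) = -m²/3 (U(m, E) = -m*m/3 = -m²/3)
N = -16 (N = 2*(-8) = -16)
((13 + N)*0)*(U(-3, -2)*9) = ((13 - 16)*0)*(-⅓*(-3)²*9) = (-3*0)*(-⅓*9*9) = 0*(-3*9) = 0*(-27) = 0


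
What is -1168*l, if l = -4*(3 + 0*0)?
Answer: 14016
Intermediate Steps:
l = -12 (l = -4*(3 + 0) = -4*3 = -12)
-1168*l = -1168*(-12) = 14016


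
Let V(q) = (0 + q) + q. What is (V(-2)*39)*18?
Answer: -2808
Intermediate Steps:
V(q) = 2*q (V(q) = q + q = 2*q)
(V(-2)*39)*18 = ((2*(-2))*39)*18 = -4*39*18 = -156*18 = -2808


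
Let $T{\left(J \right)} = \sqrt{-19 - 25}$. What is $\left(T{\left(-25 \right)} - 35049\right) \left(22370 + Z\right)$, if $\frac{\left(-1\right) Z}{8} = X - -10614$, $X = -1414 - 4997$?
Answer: $394441446 - 22508 i \sqrt{11} \approx 3.9444 \cdot 10^{8} - 74651.0 i$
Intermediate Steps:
$X = -6411$ ($X = -1414 - 4997 = -6411$)
$Z = -33624$ ($Z = - 8 \left(-6411 - -10614\right) = - 8 \left(-6411 + 10614\right) = \left(-8\right) 4203 = -33624$)
$T{\left(J \right)} = 2 i \sqrt{11}$ ($T{\left(J \right)} = \sqrt{-44} = 2 i \sqrt{11}$)
$\left(T{\left(-25 \right)} - 35049\right) \left(22370 + Z\right) = \left(2 i \sqrt{11} - 35049\right) \left(22370 - 33624\right) = \left(-35049 + 2 i \sqrt{11}\right) \left(-11254\right) = 394441446 - 22508 i \sqrt{11}$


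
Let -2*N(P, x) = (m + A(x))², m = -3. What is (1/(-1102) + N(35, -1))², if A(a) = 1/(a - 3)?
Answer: 8674128225/310887424 ≈ 27.901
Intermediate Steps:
A(a) = 1/(-3 + a)
N(P, x) = -(-3 + 1/(-3 + x))²/2
(1/(-1102) + N(35, -1))² = (1/(-1102) - (-10 + 3*(-1))²/(2*(-3 - 1)²))² = (-1/1102 - ½*(-10 - 3)²/(-4)²)² = (-1/1102 - ½*(-13)²*1/16)² = (-1/1102 - ½*169*1/16)² = (-1/1102 - 169/32)² = (-93135/17632)² = 8674128225/310887424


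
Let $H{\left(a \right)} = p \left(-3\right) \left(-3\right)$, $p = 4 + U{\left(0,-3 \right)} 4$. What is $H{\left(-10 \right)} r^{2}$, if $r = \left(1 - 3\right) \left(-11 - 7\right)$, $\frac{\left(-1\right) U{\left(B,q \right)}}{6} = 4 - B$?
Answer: $-1073088$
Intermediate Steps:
$U{\left(B,q \right)} = -24 + 6 B$ ($U{\left(B,q \right)} = - 6 \left(4 - B\right) = -24 + 6 B$)
$p = -92$ ($p = 4 + \left(-24 + 6 \cdot 0\right) 4 = 4 + \left(-24 + 0\right) 4 = 4 - 96 = -92$)
$H{\left(a \right)} = -828$ ($H{\left(a \right)} = \left(-92\right) \left(-3\right) \left(-3\right) = 276 \left(-3\right) = -828$)
$r = 36$ ($r = \left(-2\right) \left(-18\right) = 36$)
$H{\left(-10 \right)} r^{2} = - 828 \cdot 36^{2} = \left(-828\right) 1296 = -1073088$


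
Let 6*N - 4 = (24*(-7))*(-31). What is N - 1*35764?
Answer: -104686/3 ≈ -34895.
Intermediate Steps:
N = 2606/3 (N = ⅔ + ((24*(-7))*(-31))/6 = ⅔ + (-168*(-31))/6 = ⅔ + (⅙)*5208 = ⅔ + 868 = 2606/3 ≈ 868.67)
N - 1*35764 = 2606/3 - 1*35764 = 2606/3 - 35764 = -104686/3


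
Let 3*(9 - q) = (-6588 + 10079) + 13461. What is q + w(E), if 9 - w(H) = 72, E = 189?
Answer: -17114/3 ≈ -5704.7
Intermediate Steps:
w(H) = -63 (w(H) = 9 - 1*72 = 9 - 72 = -63)
q = -16925/3 (q = 9 - ((-6588 + 10079) + 13461)/3 = 9 - (3491 + 13461)/3 = 9 - 1/3*16952 = 9 - 16952/3 = -16925/3 ≈ -5641.7)
q + w(E) = -16925/3 - 63 = -17114/3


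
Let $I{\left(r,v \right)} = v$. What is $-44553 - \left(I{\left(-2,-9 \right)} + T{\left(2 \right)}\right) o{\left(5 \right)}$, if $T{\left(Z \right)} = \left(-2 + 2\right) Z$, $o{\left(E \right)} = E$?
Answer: $-44508$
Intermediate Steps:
$T{\left(Z \right)} = 0$ ($T{\left(Z \right)} = 0 Z = 0$)
$-44553 - \left(I{\left(-2,-9 \right)} + T{\left(2 \right)}\right) o{\left(5 \right)} = -44553 - \left(-9 + 0\right) 5 = -44553 - \left(-9\right) 5 = -44553 - -45 = -44553 + 45 = -44508$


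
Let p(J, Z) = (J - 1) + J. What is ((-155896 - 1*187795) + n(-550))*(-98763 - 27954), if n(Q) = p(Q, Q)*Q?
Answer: -33181986903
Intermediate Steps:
p(J, Z) = -1 + 2*J (p(J, Z) = (-1 + J) + J = -1 + 2*J)
n(Q) = Q*(-1 + 2*Q) (n(Q) = (-1 + 2*Q)*Q = Q*(-1 + 2*Q))
((-155896 - 1*187795) + n(-550))*(-98763 - 27954) = ((-155896 - 1*187795) - 550*(-1 + 2*(-550)))*(-98763 - 27954) = ((-155896 - 187795) - 550*(-1 - 1100))*(-126717) = (-343691 - 550*(-1101))*(-126717) = (-343691 + 605550)*(-126717) = 261859*(-126717) = -33181986903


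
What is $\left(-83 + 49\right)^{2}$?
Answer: $1156$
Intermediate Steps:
$\left(-83 + 49\right)^{2} = \left(-34\right)^{2} = 1156$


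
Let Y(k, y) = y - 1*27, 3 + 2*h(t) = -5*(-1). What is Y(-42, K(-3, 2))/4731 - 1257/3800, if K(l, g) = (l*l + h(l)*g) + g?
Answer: -315793/946200 ≈ -0.33375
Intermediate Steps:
h(t) = 1 (h(t) = -3/2 + (-5*(-1))/2 = -3/2 + (½)*5 = -3/2 + 5/2 = 1)
K(l, g) = l² + 2*g (K(l, g) = (l*l + 1*g) + g = (l² + g) + g = (g + l²) + g = l² + 2*g)
Y(k, y) = -27 + y (Y(k, y) = y - 27 = -27 + y)
Y(-42, K(-3, 2))/4731 - 1257/3800 = (-27 + ((-3)² + 2*2))/4731 - 1257/3800 = (-27 + (9 + 4))*(1/4731) - 1257*1/3800 = (-27 + 13)*(1/4731) - 1257/3800 = -14*1/4731 - 1257/3800 = -14/4731 - 1257/3800 = -315793/946200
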